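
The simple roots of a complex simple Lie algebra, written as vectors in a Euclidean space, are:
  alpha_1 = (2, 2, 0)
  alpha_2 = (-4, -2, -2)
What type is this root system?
G_2

Compute the Cartan integers a_ij = 2(alpha_i, alpha_j)/(alpha_j, alpha_j); the resulting 2x2 Cartan matrix is
[[2, -1], [-3, 2]].
The roots have two lengths (squared-length ratio 3:1); the short ones are alpha_{1}. The associated Dynkin diagram is two nodes joined by a triple edge (G_2), so the type is G_2.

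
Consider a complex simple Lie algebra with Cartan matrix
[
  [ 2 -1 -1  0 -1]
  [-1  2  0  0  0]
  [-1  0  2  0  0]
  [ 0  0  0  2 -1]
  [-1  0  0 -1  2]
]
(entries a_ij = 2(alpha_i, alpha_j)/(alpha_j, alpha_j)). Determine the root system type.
D_5 (so(10))

The matrix has rank 5 with 2's on the diagonal. Reading the off-diagonal entries as Dynkin edges (a single edge where a_ij = a_ji = -1; a double or triple edge where a_ij * a_ji = 2 or 3), the diagram is a chain of 3 nodes with a fork of two nodes at one end (D_5). One simple-root ordering that puts it in standard form is (alpha_4, alpha_5, alpha_1, alpha_2, alpha_3). So the algebra is type D_5, i.e. so(10).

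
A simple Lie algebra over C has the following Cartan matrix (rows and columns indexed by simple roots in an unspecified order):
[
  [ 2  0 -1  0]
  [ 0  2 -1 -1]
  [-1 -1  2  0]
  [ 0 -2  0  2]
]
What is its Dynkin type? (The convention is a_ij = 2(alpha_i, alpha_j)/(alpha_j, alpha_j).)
The matrix has rank 4 with 2's on the diagonal. Reading the off-diagonal entries as Dynkin edges (a single edge where a_ij = a_ji = -1; a double or triple edge where a_ij * a_ji = 2 or 3), the diagram is a chain of 4 nodes with a double edge at one end; the terminal node there is the unique long simple root (C_4). One simple-root ordering that puts it in standard form is (alpha_1, alpha_3, alpha_2, alpha_4). So the algebra is type C_4, i.e. sp(8).

C_4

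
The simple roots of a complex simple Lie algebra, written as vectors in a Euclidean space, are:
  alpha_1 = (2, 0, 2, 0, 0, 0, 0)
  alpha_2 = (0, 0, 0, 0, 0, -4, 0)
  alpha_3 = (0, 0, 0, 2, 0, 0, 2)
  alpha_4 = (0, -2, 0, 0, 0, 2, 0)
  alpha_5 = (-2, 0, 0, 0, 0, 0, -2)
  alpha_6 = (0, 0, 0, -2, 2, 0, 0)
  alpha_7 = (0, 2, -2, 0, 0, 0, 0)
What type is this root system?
C7

Compute the Cartan integers a_ij = 2(alpha_i, alpha_j)/(alpha_j, alpha_j); the resulting 7x7 Cartan matrix is
[[2, 0, 0, 0, -1, 0, -1], [0, 2, 0, -2, 0, 0, 0], [0, 0, 2, 0, -1, -1, 0], [0, -1, 0, 2, 0, 0, -1], [-1, 0, -1, 0, 2, 0, 0], [0, 0, -1, 0, 0, 2, 0], [-1, 0, 0, -1, 0, 0, 2]].
The roots have two lengths (squared-length ratio 2:1); the short ones are alpha_{1,3,4,5,6,7}. The associated Dynkin diagram is a chain of 7 nodes with a double edge at one end; the terminal node there is the unique long simple root (C_7), so the type is C_7 (the algebra sp(14)).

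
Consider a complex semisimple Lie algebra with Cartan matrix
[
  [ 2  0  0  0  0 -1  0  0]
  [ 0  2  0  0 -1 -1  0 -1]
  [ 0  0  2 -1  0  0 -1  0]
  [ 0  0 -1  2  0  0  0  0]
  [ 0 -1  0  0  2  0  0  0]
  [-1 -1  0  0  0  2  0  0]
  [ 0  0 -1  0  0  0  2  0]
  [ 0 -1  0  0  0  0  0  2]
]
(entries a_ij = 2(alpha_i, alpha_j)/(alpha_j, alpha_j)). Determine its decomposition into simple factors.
A_3 (sl(4)) + D_5 (so(10))

The diagram associated to this matrix has two connected components: the simple roots {alpha_3, alpha_4, alpha_7} form a chain of 3 nodes with single edges (A_3), and {alpha_1, alpha_2, alpha_5, alpha_6, alpha_8} form a chain of 3 nodes with a fork of two nodes at one end (D_5). A semisimple Lie algebra decomposes uniquely as the direct sum of simple ideals, one per connected component of its Dynkin diagram, so g ≅ A_3 ⊕ D_5 (dimension 15 + 45 = 60).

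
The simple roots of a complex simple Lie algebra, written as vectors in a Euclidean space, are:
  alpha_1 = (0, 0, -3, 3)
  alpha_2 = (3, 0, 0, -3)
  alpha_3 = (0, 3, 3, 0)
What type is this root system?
A_3 (sl(4))

Compute the Cartan integers a_ij = 2(alpha_i, alpha_j)/(alpha_j, alpha_j); the resulting 3x3 Cartan matrix is
[[2, -1, -1], [-1, 2, 0], [-1, 0, 2]].
All simple roots have the same length, so the diagram is simply laced. The associated Dynkin diagram is a chain of 3 nodes with single edges (A_3), so the type is A_3 (the algebra sl(4)).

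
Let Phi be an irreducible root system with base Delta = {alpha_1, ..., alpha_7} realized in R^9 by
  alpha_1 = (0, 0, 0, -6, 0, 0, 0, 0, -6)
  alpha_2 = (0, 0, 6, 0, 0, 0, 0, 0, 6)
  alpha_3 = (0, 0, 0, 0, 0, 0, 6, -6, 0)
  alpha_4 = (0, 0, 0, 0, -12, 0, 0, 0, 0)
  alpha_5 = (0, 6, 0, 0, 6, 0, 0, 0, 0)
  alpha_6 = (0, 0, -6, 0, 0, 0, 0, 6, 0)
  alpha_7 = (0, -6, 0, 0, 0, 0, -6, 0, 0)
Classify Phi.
C7

Compute the Cartan integers a_ij = 2(alpha_i, alpha_j)/(alpha_j, alpha_j); the resulting 7x7 Cartan matrix is
[[2, -1, 0, 0, 0, 0, 0], [-1, 2, 0, 0, 0, -1, 0], [0, 0, 2, 0, 0, -1, -1], [0, 0, 0, 2, -2, 0, 0], [0, 0, 0, -1, 2, 0, -1], [0, -1, -1, 0, 0, 2, 0], [0, 0, -1, 0, -1, 0, 2]].
The roots have two lengths (squared-length ratio 2:1); the short ones are alpha_{1,2,3,5,6,7}. The associated Dynkin diagram is a chain of 7 nodes with a double edge at one end; the terminal node there is the unique long simple root (C_7), so the type is C_7 (the algebra sp(14)).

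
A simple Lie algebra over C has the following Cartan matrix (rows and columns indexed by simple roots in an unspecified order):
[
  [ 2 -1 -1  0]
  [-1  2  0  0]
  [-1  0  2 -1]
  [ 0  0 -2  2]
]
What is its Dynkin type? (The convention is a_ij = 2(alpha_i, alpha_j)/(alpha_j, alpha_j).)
C4

The matrix has rank 4 with 2's on the diagonal. Reading the off-diagonal entries as Dynkin edges (a single edge where a_ij = a_ji = -1; a double or triple edge where a_ij * a_ji = 2 or 3), the diagram is a chain of 4 nodes with a double edge at one end; the terminal node there is the unique long simple root (C_4). One simple-root ordering that puts it in standard form is (alpha_2, alpha_1, alpha_3, alpha_4). So the algebra is type C_4, i.e. sp(8).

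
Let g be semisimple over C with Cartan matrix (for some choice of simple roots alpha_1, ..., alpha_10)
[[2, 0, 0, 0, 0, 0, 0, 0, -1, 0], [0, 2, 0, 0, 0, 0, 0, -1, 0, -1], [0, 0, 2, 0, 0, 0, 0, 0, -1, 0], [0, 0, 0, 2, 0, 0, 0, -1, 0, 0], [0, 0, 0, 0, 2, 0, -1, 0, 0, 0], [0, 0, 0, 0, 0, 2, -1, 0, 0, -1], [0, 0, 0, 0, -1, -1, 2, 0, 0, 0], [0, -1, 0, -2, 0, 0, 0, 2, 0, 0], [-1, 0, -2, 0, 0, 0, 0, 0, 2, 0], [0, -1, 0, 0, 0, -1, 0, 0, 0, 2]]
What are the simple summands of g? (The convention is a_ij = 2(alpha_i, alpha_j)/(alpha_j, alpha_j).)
type B_3 ⊕ type B_7

The diagram associated to this matrix has two connected components: the simple roots {alpha_1, alpha_3, alpha_9} form a chain of 3 nodes with a double edge at one end; the terminal node there is the unique short simple root (B_3), and {alpha_2, alpha_4, alpha_5, alpha_6, alpha_7, alpha_8, alpha_10} form a chain of 7 nodes with a double edge at one end; the terminal node there is the unique short simple root (B_7). A semisimple Lie algebra decomposes uniquely as the direct sum of simple ideals, one per connected component of its Dynkin diagram, so g ≅ B_3 ⊕ B_7 (dimension 21 + 105 = 126).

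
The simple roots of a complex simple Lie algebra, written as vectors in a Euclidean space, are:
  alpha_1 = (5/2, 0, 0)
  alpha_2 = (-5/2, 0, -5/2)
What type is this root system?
B_2 (so(5))

Compute the Cartan integers a_ij = 2(alpha_i, alpha_j)/(alpha_j, alpha_j); the resulting 2x2 Cartan matrix is
[[2, -1], [-2, 2]].
The roots have two lengths (squared-length ratio 2:1); the short ones are alpha_{1}. The associated Dynkin diagram is a chain of 2 nodes with a double edge at one end; the terminal node there is the unique short simple root (B_2), so the type is B_2 (the algebra so(5)).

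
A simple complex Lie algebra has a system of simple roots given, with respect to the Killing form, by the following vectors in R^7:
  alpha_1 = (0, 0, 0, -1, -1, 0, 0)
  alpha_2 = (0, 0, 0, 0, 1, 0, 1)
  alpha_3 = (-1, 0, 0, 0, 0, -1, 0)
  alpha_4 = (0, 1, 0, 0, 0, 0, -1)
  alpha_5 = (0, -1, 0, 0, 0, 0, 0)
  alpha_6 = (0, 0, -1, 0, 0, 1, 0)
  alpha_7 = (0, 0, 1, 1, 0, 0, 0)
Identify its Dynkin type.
Compute the Cartan integers a_ij = 2(alpha_i, alpha_j)/(alpha_j, alpha_j); the resulting 7x7 Cartan matrix is
[[2, -1, 0, 0, 0, 0, -1], [-1, 2, 0, -1, 0, 0, 0], [0, 0, 2, 0, 0, -1, 0], [0, -1, 0, 2, -2, 0, 0], [0, 0, 0, -1, 2, 0, 0], [0, 0, -1, 0, 0, 2, -1], [-1, 0, 0, 0, 0, -1, 2]].
The roots have two lengths (squared-length ratio 2:1); the short ones are alpha_{5}. The associated Dynkin diagram is a chain of 7 nodes with a double edge at one end; the terminal node there is the unique short simple root (B_7), so the type is B_7 (the algebra so(15)).

B_7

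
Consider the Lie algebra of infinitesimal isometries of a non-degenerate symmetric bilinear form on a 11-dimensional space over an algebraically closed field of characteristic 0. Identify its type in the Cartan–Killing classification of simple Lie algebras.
This is so(11) with 11 odd, which has dimension 11(11-1)/2 = 55 and rank (11-1)/2 = 5. In the classification of classical Lie algebras, the orthogonal algebra so(2n+1) in an odd number of variables has type B_n; here n = 5, so the Dynkin diagram is a chain of 5 nodes with a double edge at one end; the terminal node there is the unique short simple root (B_5). Hence the type is B_5.

B_5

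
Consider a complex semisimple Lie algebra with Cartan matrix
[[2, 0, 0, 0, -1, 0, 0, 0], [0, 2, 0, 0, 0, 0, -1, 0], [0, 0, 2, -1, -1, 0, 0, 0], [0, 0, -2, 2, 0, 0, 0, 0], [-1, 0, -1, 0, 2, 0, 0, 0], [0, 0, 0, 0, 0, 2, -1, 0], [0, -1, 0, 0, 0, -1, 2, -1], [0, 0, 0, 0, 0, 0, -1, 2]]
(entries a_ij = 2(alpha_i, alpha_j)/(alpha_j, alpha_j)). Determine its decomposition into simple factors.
type C_4 ⊕ type D_4

The diagram associated to this matrix has two connected components: the simple roots {alpha_1, alpha_3, alpha_4, alpha_5} form a chain of 4 nodes with a double edge at one end; the terminal node there is the unique long simple root (C_4), and {alpha_2, alpha_6, alpha_7, alpha_8} form a chain of 2 nodes with a fork of two nodes at one end (D_4). A semisimple Lie algebra decomposes uniquely as the direct sum of simple ideals, one per connected component of its Dynkin diagram, so g ≅ C_4 ⊕ D_4 (dimension 36 + 28 = 64).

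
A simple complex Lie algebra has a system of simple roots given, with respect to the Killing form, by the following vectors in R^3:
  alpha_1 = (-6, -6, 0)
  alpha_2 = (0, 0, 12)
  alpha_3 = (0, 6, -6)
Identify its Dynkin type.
C_3 (sp(6))

Compute the Cartan integers a_ij = 2(alpha_i, alpha_j)/(alpha_j, alpha_j); the resulting 3x3 Cartan matrix is
[[2, 0, -1], [0, 2, -2], [-1, -1, 2]].
The roots have two lengths (squared-length ratio 2:1); the short ones are alpha_{1,3}. The associated Dynkin diagram is a chain of 3 nodes with a double edge at one end; the terminal node there is the unique long simple root (C_3), so the type is C_3 (the algebra sp(6)).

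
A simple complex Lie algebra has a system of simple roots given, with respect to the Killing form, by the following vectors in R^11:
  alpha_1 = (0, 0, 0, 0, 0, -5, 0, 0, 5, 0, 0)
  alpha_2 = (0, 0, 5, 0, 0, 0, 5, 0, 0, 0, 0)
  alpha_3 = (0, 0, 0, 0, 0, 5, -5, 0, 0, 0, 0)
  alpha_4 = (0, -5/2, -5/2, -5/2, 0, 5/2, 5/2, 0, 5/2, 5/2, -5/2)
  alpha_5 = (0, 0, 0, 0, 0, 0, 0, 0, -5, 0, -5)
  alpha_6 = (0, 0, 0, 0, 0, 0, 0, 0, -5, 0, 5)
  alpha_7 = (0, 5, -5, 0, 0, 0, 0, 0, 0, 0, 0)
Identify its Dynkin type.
type E_7

Compute the Cartan integers a_ij = 2(alpha_i, alpha_j)/(alpha_j, alpha_j); the resulting 7x7 Cartan matrix is
[[2, 0, -1, 0, -1, -1, 0], [0, 2, -1, 0, 0, 0, -1], [-1, -1, 2, 0, 0, 0, 0], [0, 0, 0, 2, 0, -1, 0], [-1, 0, 0, 0, 2, 0, 0], [-1, 0, 0, -1, 0, 2, 0], [0, -1, 0, 0, 0, 0, 2]].
All simple roots have the same length, so the diagram is simply laced. The associated Dynkin diagram is a chain of 6 nodes with one extra node attached to the third node from one end (E_7), so the type is E_7.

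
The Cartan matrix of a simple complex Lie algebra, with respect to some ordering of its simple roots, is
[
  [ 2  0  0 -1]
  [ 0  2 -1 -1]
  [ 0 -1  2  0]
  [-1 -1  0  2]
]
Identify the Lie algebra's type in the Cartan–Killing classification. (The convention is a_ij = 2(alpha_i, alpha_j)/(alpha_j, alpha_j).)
The matrix has rank 4 with 2's on the diagonal. Reading the off-diagonal entries as Dynkin edges (a single edge where a_ij = a_ji = -1; a double or triple edge where a_ij * a_ji = 2 or 3), the diagram is a chain of 4 nodes with single edges (A_4). One simple-root ordering that puts it in standard form is (alpha_1, alpha_4, alpha_2, alpha_3). So the algebra is type A_4, i.e. sl(5).

type A_4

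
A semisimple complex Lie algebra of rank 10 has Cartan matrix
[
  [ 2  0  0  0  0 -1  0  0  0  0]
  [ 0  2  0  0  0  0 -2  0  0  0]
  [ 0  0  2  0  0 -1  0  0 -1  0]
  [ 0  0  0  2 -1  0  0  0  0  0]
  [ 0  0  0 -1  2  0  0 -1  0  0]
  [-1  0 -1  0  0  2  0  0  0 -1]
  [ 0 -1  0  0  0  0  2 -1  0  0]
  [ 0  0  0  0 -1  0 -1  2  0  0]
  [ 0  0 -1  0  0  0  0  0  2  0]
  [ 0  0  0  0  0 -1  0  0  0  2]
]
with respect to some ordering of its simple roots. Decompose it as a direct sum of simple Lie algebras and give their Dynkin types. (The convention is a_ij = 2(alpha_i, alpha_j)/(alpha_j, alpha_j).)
The diagram associated to this matrix has two connected components: the simple roots {alpha_2, alpha_4, alpha_5, alpha_7, alpha_8} form a chain of 5 nodes with a double edge at one end; the terminal node there is the unique long simple root (C_5), and {alpha_1, alpha_3, alpha_6, alpha_9, alpha_10} form a chain of 3 nodes with a fork of two nodes at one end (D_5). A semisimple Lie algebra decomposes uniquely as the direct sum of simple ideals, one per connected component of its Dynkin diagram, so g ≅ C_5 ⊕ D_5 (dimension 55 + 45 = 100).

C_5 (sp(10)) ⊕ D_5 (so(10))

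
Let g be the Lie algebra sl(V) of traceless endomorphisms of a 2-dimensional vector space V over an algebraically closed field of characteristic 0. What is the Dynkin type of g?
A1

This is sl(2), which has dimension 2^2 - 1 = 3 and rank 2 - 1 = 1 (a Cartan subalgebra is the diagonal traceless matrices). In the classification of classical Lie algebras, the special linear algebra sl(n+1) has type A_n; here n = 1, so the Dynkin diagram is a chain of 1 nodes with single edges (A_1). Hence the type is A_1.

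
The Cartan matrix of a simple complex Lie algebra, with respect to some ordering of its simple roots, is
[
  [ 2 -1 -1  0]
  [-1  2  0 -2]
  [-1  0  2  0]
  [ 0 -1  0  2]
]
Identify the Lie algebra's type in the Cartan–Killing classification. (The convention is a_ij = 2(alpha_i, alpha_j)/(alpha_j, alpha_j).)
The matrix has rank 4 with 2's on the diagonal. Reading the off-diagonal entries as Dynkin edges (a single edge where a_ij = a_ji = -1; a double or triple edge where a_ij * a_ji = 2 or 3), the diagram is a chain of 4 nodes with a double edge at one end; the terminal node there is the unique short simple root (B_4). One simple-root ordering that puts it in standard form is (alpha_3, alpha_1, alpha_2, alpha_4). So the algebra is type B_4, i.e. so(9).

B_4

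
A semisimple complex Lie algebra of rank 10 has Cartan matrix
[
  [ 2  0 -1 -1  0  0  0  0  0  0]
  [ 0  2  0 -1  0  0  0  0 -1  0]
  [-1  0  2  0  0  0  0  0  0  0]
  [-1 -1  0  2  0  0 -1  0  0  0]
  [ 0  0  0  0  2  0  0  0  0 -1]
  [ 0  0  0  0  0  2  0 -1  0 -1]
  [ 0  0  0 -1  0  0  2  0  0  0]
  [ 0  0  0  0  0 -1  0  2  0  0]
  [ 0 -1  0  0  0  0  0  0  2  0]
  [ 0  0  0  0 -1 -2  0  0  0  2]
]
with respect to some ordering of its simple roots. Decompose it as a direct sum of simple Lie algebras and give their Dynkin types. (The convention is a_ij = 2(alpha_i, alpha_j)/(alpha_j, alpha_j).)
The diagram associated to this matrix has two connected components: the simple roots {alpha_1, alpha_2, alpha_3, alpha_4, alpha_7, alpha_9} form a chain of 5 nodes with one extra node attached to the third node from one end (E_6), and {alpha_5, alpha_6, alpha_8, alpha_10} form a chain of 4 nodes with a double edge between the middle two (F_4). A semisimple Lie algebra decomposes uniquely as the direct sum of simple ideals, one per connected component of its Dynkin diagram, so g ≅ E_6 ⊕ F_4 (dimension 78 + 52 = 130).

E6 ⊕ F4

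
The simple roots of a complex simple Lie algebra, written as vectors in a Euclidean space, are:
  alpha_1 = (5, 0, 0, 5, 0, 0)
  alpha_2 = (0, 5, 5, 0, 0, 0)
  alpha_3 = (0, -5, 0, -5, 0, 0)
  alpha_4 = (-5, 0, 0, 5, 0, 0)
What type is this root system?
Compute the Cartan integers a_ij = 2(alpha_i, alpha_j)/(alpha_j, alpha_j); the resulting 4x4 Cartan matrix is
[[2, 0, -1, 0], [0, 2, -1, 0], [-1, -1, 2, -1], [0, 0, -1, 2]].
All simple roots have the same length, so the diagram is simply laced. The associated Dynkin diagram is a chain of 2 nodes with a fork of two nodes at one end (D_4), so the type is D_4 (the algebra so(8)).

type D_4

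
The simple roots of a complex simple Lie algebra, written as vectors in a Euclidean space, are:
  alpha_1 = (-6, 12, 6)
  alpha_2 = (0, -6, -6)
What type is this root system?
G_2

Compute the Cartan integers a_ij = 2(alpha_i, alpha_j)/(alpha_j, alpha_j); the resulting 2x2 Cartan matrix is
[[2, -3], [-1, 2]].
The roots have two lengths (squared-length ratio 3:1); the short ones are alpha_{2}. The associated Dynkin diagram is two nodes joined by a triple edge (G_2), so the type is G_2.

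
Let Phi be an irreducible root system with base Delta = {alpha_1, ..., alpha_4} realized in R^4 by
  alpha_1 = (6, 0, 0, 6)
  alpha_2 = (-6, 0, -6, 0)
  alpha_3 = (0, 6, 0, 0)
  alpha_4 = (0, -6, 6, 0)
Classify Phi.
B_4 (so(9))

Compute the Cartan integers a_ij = 2(alpha_i, alpha_j)/(alpha_j, alpha_j); the resulting 4x4 Cartan matrix is
[[2, -1, 0, 0], [-1, 2, 0, -1], [0, 0, 2, -1], [0, -1, -2, 2]].
The roots have two lengths (squared-length ratio 2:1); the short ones are alpha_{3}. The associated Dynkin diagram is a chain of 4 nodes with a double edge at one end; the terminal node there is the unique short simple root (B_4), so the type is B_4 (the algebra so(9)).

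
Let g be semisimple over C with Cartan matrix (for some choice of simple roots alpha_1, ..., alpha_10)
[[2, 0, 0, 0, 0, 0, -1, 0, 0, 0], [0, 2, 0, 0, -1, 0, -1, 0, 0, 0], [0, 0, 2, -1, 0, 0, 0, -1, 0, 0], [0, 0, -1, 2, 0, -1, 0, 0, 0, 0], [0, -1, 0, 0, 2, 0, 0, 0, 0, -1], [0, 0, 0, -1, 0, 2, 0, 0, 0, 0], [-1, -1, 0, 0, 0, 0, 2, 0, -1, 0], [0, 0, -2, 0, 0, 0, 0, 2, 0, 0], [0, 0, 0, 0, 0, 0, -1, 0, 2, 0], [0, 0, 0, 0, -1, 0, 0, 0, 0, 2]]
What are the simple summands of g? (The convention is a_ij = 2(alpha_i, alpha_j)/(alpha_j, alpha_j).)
C_4 ⊕ D_6

The diagram associated to this matrix has two connected components: the simple roots {alpha_3, alpha_4, alpha_6, alpha_8} form a chain of 4 nodes with a double edge at one end; the terminal node there is the unique long simple root (C_4), and {alpha_1, alpha_2, alpha_5, alpha_7, alpha_9, alpha_10} form a chain of 4 nodes with a fork of two nodes at one end (D_6). A semisimple Lie algebra decomposes uniquely as the direct sum of simple ideals, one per connected component of its Dynkin diagram, so g ≅ C_4 ⊕ D_6 (dimension 36 + 66 = 102).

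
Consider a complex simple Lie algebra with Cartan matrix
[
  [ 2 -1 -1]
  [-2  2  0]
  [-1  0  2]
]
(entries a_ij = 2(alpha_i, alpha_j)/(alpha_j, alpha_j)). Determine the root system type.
type C_3

The matrix has rank 3 with 2's on the diagonal. Reading the off-diagonal entries as Dynkin edges (a single edge where a_ij = a_ji = -1; a double or triple edge where a_ij * a_ji = 2 or 3), the diagram is a chain of 3 nodes with a double edge at one end; the terminal node there is the unique long simple root (C_3). One simple-root ordering that puts it in standard form is (alpha_3, alpha_1, alpha_2). So the algebra is type C_3, i.e. sp(6).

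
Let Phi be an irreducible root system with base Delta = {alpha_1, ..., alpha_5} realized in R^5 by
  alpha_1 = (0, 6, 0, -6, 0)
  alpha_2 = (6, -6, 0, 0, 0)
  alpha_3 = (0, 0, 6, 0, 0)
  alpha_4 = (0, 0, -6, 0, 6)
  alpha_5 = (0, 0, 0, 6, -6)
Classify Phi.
B_5

Compute the Cartan integers a_ij = 2(alpha_i, alpha_j)/(alpha_j, alpha_j); the resulting 5x5 Cartan matrix is
[[2, -1, 0, 0, -1], [-1, 2, 0, 0, 0], [0, 0, 2, -1, 0], [0, 0, -2, 2, -1], [-1, 0, 0, -1, 2]].
The roots have two lengths (squared-length ratio 2:1); the short ones are alpha_{3}. The associated Dynkin diagram is a chain of 5 nodes with a double edge at one end; the terminal node there is the unique short simple root (B_5), so the type is B_5 (the algebra so(11)).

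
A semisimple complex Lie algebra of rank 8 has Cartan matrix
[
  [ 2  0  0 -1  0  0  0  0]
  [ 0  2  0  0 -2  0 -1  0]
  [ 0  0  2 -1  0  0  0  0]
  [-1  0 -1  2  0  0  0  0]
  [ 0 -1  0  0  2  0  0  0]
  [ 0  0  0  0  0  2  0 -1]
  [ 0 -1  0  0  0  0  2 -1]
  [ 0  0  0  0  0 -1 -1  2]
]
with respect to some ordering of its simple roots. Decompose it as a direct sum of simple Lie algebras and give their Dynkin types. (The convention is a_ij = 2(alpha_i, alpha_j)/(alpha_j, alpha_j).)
A_3 (sl(4)) + B_5 (so(11))

The diagram associated to this matrix has two connected components: the simple roots {alpha_1, alpha_3, alpha_4} form a chain of 3 nodes with single edges (A_3), and {alpha_2, alpha_5, alpha_6, alpha_7, alpha_8} form a chain of 5 nodes with a double edge at one end; the terminal node there is the unique short simple root (B_5). A semisimple Lie algebra decomposes uniquely as the direct sum of simple ideals, one per connected component of its Dynkin diagram, so g ≅ A_3 ⊕ B_5 (dimension 15 + 55 = 70).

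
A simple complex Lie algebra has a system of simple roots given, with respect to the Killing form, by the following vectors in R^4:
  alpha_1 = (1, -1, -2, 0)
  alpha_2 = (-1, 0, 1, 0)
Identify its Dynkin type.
Compute the Cartan integers a_ij = 2(alpha_i, alpha_j)/(alpha_j, alpha_j); the resulting 2x2 Cartan matrix is
[[2, -3], [-1, 2]].
The roots have two lengths (squared-length ratio 3:1); the short ones are alpha_{2}. The associated Dynkin diagram is two nodes joined by a triple edge (G_2), so the type is G_2.

G_2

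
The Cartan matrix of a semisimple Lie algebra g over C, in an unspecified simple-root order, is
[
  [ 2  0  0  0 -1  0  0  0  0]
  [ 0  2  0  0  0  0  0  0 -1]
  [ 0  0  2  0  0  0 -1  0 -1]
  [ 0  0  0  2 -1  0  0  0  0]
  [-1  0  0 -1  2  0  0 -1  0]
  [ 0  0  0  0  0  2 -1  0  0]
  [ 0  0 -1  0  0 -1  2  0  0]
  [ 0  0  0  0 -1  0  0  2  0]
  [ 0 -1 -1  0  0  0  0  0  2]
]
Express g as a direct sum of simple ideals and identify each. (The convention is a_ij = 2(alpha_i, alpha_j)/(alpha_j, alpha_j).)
type A_5 ⊕ type D_4

The diagram associated to this matrix has two connected components: the simple roots {alpha_2, alpha_3, alpha_6, alpha_7, alpha_9} form a chain of 5 nodes with single edges (A_5), and {alpha_1, alpha_4, alpha_5, alpha_8} form a chain of 2 nodes with a fork of two nodes at one end (D_4). A semisimple Lie algebra decomposes uniquely as the direct sum of simple ideals, one per connected component of its Dynkin diagram, so g ≅ A_5 ⊕ D_4 (dimension 35 + 28 = 63).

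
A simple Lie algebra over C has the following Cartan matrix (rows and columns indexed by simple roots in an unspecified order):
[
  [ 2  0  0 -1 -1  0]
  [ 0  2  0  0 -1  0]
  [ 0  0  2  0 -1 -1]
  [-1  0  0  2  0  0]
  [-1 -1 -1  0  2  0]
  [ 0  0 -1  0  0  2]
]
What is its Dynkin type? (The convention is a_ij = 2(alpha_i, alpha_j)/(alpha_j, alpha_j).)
The matrix has rank 6 with 2's on the diagonal. Reading the off-diagonal entries as Dynkin edges (a single edge where a_ij = a_ji = -1; a double or triple edge where a_ij * a_ji = 2 or 3), the diagram is a chain of 5 nodes with one extra node attached to the third node from one end (E_6). One simple-root ordering that puts it in standard form is (alpha_4, alpha_2, alpha_1, alpha_5, alpha_3, alpha_6). So the algebra is type E_6.

E_6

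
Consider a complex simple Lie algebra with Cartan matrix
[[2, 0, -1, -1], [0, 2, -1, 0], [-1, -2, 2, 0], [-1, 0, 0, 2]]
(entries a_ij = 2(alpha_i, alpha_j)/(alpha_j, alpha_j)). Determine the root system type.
The matrix has rank 4 with 2's on the diagonal. Reading the off-diagonal entries as Dynkin edges (a single edge where a_ij = a_ji = -1; a double or triple edge where a_ij * a_ji = 2 or 3), the diagram is a chain of 4 nodes with a double edge at one end; the terminal node there is the unique short simple root (B_4). One simple-root ordering that puts it in standard form is (alpha_4, alpha_1, alpha_3, alpha_2). So the algebra is type B_4, i.e. so(9).

B_4 (so(9))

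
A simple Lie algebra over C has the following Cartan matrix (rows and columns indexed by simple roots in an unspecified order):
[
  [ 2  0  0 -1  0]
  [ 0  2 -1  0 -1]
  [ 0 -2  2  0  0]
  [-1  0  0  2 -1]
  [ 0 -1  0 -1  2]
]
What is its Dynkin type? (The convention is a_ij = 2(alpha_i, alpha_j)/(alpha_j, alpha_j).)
C5

The matrix has rank 5 with 2's on the diagonal. Reading the off-diagonal entries as Dynkin edges (a single edge where a_ij = a_ji = -1; a double or triple edge where a_ij * a_ji = 2 or 3), the diagram is a chain of 5 nodes with a double edge at one end; the terminal node there is the unique long simple root (C_5). One simple-root ordering that puts it in standard form is (alpha_1, alpha_4, alpha_5, alpha_2, alpha_3). So the algebra is type C_5, i.e. sp(10).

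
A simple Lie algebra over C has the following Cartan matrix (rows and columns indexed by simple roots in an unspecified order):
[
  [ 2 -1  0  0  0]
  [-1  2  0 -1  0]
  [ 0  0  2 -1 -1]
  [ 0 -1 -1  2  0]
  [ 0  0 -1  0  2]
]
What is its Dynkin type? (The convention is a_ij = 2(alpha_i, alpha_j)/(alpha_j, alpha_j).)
The matrix has rank 5 with 2's on the diagonal. Reading the off-diagonal entries as Dynkin edges (a single edge where a_ij = a_ji = -1; a double or triple edge where a_ij * a_ji = 2 or 3), the diagram is a chain of 5 nodes with single edges (A_5). One simple-root ordering that puts it in standard form is (alpha_1, alpha_2, alpha_4, alpha_3, alpha_5). So the algebra is type A_5, i.e. sl(6).

A_5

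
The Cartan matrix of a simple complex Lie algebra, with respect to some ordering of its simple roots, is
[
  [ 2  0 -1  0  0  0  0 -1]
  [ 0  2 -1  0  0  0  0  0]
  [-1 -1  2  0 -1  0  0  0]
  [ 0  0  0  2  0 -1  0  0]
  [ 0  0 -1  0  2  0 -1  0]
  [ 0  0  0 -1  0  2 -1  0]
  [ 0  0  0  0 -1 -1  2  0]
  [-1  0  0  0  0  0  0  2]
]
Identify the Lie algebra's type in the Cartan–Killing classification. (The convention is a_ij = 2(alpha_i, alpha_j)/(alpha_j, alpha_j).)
The matrix has rank 8 with 2's on the diagonal. Reading the off-diagonal entries as Dynkin edges (a single edge where a_ij = a_ji = -1; a double or triple edge where a_ij * a_ji = 2 or 3), the diagram is a chain of 7 nodes with one extra node attached to the third node from one end (E_8). One simple-root ordering that puts it in standard form is (alpha_8, alpha_2, alpha_1, alpha_3, alpha_5, alpha_7, alpha_6, alpha_4). So the algebra is type E_8.

type E_8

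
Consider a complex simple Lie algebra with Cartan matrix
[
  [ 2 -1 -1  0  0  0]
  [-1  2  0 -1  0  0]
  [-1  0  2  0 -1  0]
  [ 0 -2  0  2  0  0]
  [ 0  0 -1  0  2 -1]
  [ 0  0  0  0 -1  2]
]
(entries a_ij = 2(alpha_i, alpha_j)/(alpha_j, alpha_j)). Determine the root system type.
The matrix has rank 6 with 2's on the diagonal. Reading the off-diagonal entries as Dynkin edges (a single edge where a_ij = a_ji = -1; a double or triple edge where a_ij * a_ji = 2 or 3), the diagram is a chain of 6 nodes with a double edge at one end; the terminal node there is the unique long simple root (C_6). One simple-root ordering that puts it in standard form is (alpha_6, alpha_5, alpha_3, alpha_1, alpha_2, alpha_4). So the algebra is type C_6, i.e. sp(12).

C_6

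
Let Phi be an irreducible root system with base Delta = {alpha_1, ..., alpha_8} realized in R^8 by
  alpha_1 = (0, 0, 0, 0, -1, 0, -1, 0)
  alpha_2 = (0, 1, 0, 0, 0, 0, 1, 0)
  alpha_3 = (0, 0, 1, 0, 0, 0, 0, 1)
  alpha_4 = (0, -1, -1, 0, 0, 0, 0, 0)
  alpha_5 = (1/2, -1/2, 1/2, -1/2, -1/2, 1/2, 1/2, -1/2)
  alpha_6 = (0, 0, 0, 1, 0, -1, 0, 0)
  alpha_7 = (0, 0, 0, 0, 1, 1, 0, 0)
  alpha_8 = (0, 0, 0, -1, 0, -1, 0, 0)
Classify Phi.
Compute the Cartan integers a_ij = 2(alpha_i, alpha_j)/(alpha_j, alpha_j); the resulting 8x8 Cartan matrix is
[[2, -1, 0, 0, 0, 0, -1, 0], [-1, 2, 0, -1, 0, 0, 0, 0], [0, 0, 2, -1, 0, 0, 0, 0], [0, -1, -1, 2, 0, 0, 0, 0], [0, 0, 0, 0, 2, -1, 0, 0], [0, 0, 0, 0, -1, 2, -1, 0], [-1, 0, 0, 0, 0, -1, 2, -1], [0, 0, 0, 0, 0, 0, -1, 2]].
All simple roots have the same length, so the diagram is simply laced. The associated Dynkin diagram is a chain of 7 nodes with one extra node attached to the third node from one end (E_8), so the type is E_8.

E_8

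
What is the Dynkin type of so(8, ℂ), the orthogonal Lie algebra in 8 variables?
D_4 (so(8))

This is so(8) with 8 even, which has dimension 8(8-1)/2 = 28 and rank 8/2 = 4. In the classification of classical Lie algebras, the orthogonal algebra so(2n) in an even number of variables has type D_n; here n = 4, so the Dynkin diagram is a chain of 2 nodes with a fork of two nodes at one end (D_4). Hence the type is D_4.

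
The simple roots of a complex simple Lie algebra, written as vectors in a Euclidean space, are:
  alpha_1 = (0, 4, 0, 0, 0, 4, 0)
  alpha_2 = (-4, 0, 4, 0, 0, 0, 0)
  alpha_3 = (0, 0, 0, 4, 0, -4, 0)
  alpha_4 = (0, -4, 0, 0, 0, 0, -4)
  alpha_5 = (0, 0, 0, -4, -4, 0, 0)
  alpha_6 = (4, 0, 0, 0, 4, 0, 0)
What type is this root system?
Compute the Cartan integers a_ij = 2(alpha_i, alpha_j)/(alpha_j, alpha_j); the resulting 6x6 Cartan matrix is
[[2, 0, -1, -1, 0, 0], [0, 2, 0, 0, 0, -1], [-1, 0, 2, 0, -1, 0], [-1, 0, 0, 2, 0, 0], [0, 0, -1, 0, 2, -1], [0, -1, 0, 0, -1, 2]].
All simple roots have the same length, so the diagram is simply laced. The associated Dynkin diagram is a chain of 6 nodes with single edges (A_6), so the type is A_6 (the algebra sl(7)).

type A_6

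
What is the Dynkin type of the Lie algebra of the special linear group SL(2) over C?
This is sl(2), which has dimension 2^2 - 1 = 3 and rank 2 - 1 = 1 (a Cartan subalgebra is the diagonal traceless matrices). In the classification of classical Lie algebras, the special linear algebra sl(n+1) has type A_n; here n = 1, so the Dynkin diagram is a chain of 1 nodes with single edges (A_1). Hence the type is A_1.

A_1 (sl(2))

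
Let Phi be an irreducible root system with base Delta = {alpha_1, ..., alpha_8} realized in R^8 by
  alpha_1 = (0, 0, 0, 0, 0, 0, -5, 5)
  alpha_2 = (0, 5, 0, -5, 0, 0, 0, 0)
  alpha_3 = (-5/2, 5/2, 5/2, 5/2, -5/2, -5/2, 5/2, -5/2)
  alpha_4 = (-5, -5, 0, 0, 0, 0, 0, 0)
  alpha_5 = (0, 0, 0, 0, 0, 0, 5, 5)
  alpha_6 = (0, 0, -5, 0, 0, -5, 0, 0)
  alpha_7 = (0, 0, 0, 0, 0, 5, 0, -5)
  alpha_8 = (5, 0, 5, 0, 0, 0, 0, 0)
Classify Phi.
E_8

Compute the Cartan integers a_ij = 2(alpha_i, alpha_j)/(alpha_j, alpha_j); the resulting 8x8 Cartan matrix is
[[2, 0, -1, 0, 0, 0, -1, 0], [0, 2, 0, -1, 0, 0, 0, 0], [-1, 0, 2, 0, 0, 0, 0, 0], [0, -1, 0, 2, 0, 0, 0, -1], [0, 0, 0, 0, 2, 0, -1, 0], [0, 0, 0, 0, 0, 2, -1, -1], [-1, 0, 0, 0, -1, -1, 2, 0], [0, 0, 0, -1, 0, -1, 0, 2]].
All simple roots have the same length, so the diagram is simply laced. The associated Dynkin diagram is a chain of 7 nodes with one extra node attached to the third node from one end (E_8), so the type is E_8.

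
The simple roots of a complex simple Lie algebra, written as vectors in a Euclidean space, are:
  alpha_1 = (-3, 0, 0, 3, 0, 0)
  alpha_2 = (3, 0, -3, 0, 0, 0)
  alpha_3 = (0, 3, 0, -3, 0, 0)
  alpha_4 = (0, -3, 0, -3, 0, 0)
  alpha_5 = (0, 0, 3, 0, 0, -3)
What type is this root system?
Compute the Cartan integers a_ij = 2(alpha_i, alpha_j)/(alpha_j, alpha_j); the resulting 5x5 Cartan matrix is
[[2, -1, -1, -1, 0], [-1, 2, 0, 0, -1], [-1, 0, 2, 0, 0], [-1, 0, 0, 2, 0], [0, -1, 0, 0, 2]].
All simple roots have the same length, so the diagram is simply laced. The associated Dynkin diagram is a chain of 3 nodes with a fork of two nodes at one end (D_5), so the type is D_5 (the algebra so(10)).

D_5 (so(10))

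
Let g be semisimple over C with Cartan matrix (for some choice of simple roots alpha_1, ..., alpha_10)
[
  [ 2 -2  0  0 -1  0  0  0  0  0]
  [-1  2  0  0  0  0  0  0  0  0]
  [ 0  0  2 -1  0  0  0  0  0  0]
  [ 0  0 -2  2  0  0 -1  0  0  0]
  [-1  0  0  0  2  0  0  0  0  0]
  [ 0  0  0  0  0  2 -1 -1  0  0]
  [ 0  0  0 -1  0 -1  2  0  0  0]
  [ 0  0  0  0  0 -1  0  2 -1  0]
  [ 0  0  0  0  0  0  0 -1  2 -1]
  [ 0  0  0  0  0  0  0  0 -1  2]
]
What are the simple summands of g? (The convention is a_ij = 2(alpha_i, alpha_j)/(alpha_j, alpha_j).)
type B_3 + type B_7

The diagram associated to this matrix has two connected components: the simple roots {alpha_1, alpha_2, alpha_5} form a chain of 3 nodes with a double edge at one end; the terminal node there is the unique short simple root (B_3), and {alpha_3, alpha_4, alpha_6, alpha_7, alpha_8, alpha_9, alpha_10} form a chain of 7 nodes with a double edge at one end; the terminal node there is the unique short simple root (B_7). A semisimple Lie algebra decomposes uniquely as the direct sum of simple ideals, one per connected component of its Dynkin diagram, so g ≅ B_3 ⊕ B_7 (dimension 21 + 105 = 126).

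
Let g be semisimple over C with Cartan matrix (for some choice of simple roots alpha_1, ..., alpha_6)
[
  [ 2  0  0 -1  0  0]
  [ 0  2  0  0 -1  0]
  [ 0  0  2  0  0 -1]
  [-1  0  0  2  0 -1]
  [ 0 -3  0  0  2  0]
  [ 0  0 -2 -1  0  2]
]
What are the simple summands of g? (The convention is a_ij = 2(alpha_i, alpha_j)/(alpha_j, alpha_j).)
type B_4 ⊕ type G_2

The diagram associated to this matrix has two connected components: the simple roots {alpha_1, alpha_3, alpha_4, alpha_6} form a chain of 4 nodes with a double edge at one end; the terminal node there is the unique short simple root (B_4), and {alpha_2, alpha_5} form two nodes joined by a triple edge (G_2). A semisimple Lie algebra decomposes uniquely as the direct sum of simple ideals, one per connected component of its Dynkin diagram, so g ≅ B_4 ⊕ G_2 (dimension 36 + 14 = 50).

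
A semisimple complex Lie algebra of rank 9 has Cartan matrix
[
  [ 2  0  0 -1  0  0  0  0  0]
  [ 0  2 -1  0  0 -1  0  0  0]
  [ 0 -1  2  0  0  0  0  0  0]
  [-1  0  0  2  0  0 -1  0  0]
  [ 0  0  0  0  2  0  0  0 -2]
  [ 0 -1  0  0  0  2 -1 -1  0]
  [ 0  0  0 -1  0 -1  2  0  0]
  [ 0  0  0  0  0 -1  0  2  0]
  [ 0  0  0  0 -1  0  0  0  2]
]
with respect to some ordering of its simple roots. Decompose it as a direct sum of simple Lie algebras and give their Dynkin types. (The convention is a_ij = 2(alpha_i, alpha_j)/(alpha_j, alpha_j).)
B_2 ⊕ E_7

The diagram associated to this matrix has two connected components: the simple roots {alpha_5, alpha_9} form a chain of 2 nodes with a double edge at one end; the terminal node there is the unique short simple root (B_2), and {alpha_1, alpha_2, alpha_3, alpha_4, alpha_6, alpha_7, alpha_8} form a chain of 6 nodes with one extra node attached to the third node from one end (E_7). A semisimple Lie algebra decomposes uniquely as the direct sum of simple ideals, one per connected component of its Dynkin diagram, so g ≅ B_2 ⊕ E_7 (dimension 10 + 133 = 143).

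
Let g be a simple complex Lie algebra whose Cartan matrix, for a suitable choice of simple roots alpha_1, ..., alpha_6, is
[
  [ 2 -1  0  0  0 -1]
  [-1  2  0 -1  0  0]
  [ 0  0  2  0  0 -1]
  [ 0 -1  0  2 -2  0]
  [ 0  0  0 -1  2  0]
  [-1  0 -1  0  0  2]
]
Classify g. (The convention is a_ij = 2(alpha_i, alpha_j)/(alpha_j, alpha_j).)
The matrix has rank 6 with 2's on the diagonal. Reading the off-diagonal entries as Dynkin edges (a single edge where a_ij = a_ji = -1; a double or triple edge where a_ij * a_ji = 2 or 3), the diagram is a chain of 6 nodes with a double edge at one end; the terminal node there is the unique short simple root (B_6). One simple-root ordering that puts it in standard form is (alpha_3, alpha_6, alpha_1, alpha_2, alpha_4, alpha_5). So the algebra is type B_6, i.e. so(13).

type B_6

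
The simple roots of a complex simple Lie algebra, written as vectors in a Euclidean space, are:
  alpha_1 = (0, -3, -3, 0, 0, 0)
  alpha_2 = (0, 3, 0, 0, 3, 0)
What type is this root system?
A_2

Compute the Cartan integers a_ij = 2(alpha_i, alpha_j)/(alpha_j, alpha_j); the resulting 2x2 Cartan matrix is
[[2, -1], [-1, 2]].
All simple roots have the same length, so the diagram is simply laced. The associated Dynkin diagram is a chain of 2 nodes with single edges (A_2), so the type is A_2 (the algebra sl(3)).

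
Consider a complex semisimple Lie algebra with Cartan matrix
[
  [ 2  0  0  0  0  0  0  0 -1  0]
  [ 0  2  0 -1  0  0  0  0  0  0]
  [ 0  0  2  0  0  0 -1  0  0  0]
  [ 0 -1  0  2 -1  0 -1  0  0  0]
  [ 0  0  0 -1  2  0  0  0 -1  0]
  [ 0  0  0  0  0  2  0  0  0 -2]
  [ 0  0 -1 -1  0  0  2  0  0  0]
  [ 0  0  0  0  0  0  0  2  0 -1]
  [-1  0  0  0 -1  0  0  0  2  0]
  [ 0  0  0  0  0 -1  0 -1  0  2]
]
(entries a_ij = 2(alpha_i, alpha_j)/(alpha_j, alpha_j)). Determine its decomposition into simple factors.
The diagram associated to this matrix has two connected components: the simple roots {alpha_6, alpha_8, alpha_10} form a chain of 3 nodes with a double edge at one end; the terminal node there is the unique long simple root (C_3), and {alpha_1, alpha_2, alpha_3, alpha_4, alpha_5, alpha_7, alpha_9} form a chain of 6 nodes with one extra node attached to the third node from one end (E_7). A semisimple Lie algebra decomposes uniquely as the direct sum of simple ideals, one per connected component of its Dynkin diagram, so g ≅ C_3 ⊕ E_7 (dimension 21 + 133 = 154).

type C_3 + type E_7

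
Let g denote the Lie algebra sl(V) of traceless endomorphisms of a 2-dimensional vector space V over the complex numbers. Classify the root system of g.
A1

This is sl(2), which has dimension 2^2 - 1 = 3 and rank 2 - 1 = 1 (a Cartan subalgebra is the diagonal traceless matrices). In the classification of classical Lie algebras, the special linear algebra sl(n+1) has type A_n; here n = 1, so the Dynkin diagram is a chain of 1 nodes with single edges (A_1). Hence the type is A_1.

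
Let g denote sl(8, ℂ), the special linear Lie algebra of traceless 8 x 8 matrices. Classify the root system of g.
This is sl(8), which has dimension 8^2 - 1 = 63 and rank 8 - 1 = 7 (a Cartan subalgebra is the diagonal traceless matrices). In the classification of classical Lie algebras, the special linear algebra sl(n+1) has type A_n; here n = 7, so the Dynkin diagram is a chain of 7 nodes with single edges (A_7). Hence the type is A_7.

type A_7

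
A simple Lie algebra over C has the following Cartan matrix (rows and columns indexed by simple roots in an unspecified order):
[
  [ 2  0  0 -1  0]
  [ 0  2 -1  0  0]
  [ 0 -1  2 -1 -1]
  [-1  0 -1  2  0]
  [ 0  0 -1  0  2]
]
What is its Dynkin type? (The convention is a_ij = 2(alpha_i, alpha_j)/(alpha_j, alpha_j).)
type D_5

The matrix has rank 5 with 2's on the diagonal. Reading the off-diagonal entries as Dynkin edges (a single edge where a_ij = a_ji = -1; a double or triple edge where a_ij * a_ji = 2 or 3), the diagram is a chain of 3 nodes with a fork of two nodes at one end (D_5). One simple-root ordering that puts it in standard form is (alpha_1, alpha_4, alpha_3, alpha_2, alpha_5). So the algebra is type D_5, i.e. so(10).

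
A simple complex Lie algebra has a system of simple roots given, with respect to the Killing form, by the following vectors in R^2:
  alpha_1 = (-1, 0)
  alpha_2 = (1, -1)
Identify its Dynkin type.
B_2 (so(5))

Compute the Cartan integers a_ij = 2(alpha_i, alpha_j)/(alpha_j, alpha_j); the resulting 2x2 Cartan matrix is
[[2, -1], [-2, 2]].
The roots have two lengths (squared-length ratio 2:1); the short ones are alpha_{1}. The associated Dynkin diagram is a chain of 2 nodes with a double edge at one end; the terminal node there is the unique short simple root (B_2), so the type is B_2 (the algebra so(5)).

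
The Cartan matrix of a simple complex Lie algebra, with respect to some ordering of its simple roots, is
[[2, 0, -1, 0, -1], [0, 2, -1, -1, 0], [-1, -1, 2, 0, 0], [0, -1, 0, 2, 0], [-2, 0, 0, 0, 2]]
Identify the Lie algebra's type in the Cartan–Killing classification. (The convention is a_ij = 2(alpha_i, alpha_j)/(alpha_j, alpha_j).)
The matrix has rank 5 with 2's on the diagonal. Reading the off-diagonal entries as Dynkin edges (a single edge where a_ij = a_ji = -1; a double or triple edge where a_ij * a_ji = 2 or 3), the diagram is a chain of 5 nodes with a double edge at one end; the terminal node there is the unique long simple root (C_5). One simple-root ordering that puts it in standard form is (alpha_4, alpha_2, alpha_3, alpha_1, alpha_5). So the algebra is type C_5, i.e. sp(10).

C_5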